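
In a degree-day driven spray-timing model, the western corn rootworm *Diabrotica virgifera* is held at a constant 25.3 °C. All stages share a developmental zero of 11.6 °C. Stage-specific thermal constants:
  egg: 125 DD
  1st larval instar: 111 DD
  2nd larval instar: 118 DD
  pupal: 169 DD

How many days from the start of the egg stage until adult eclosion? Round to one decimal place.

Daily accumulation at 25.3 °C = 25.3 − 11.6 = 13.7 DD/day.
Total K = 125 + 111 + 118 + 169 = 523 DD.
Total duration = 523 / 13.7 = 38.175 ≈ 38.2 days.

38.2 days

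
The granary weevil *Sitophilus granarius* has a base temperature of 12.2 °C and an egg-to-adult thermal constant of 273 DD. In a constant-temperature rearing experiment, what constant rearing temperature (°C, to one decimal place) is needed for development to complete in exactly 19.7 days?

Required daily accumulation = 273 / 19.7 = 13.858 DD/day.
T = T_base + 13.858 = 12.2 + 13.858 = 26.058 ≈ 26.1 °C.

26.1 °C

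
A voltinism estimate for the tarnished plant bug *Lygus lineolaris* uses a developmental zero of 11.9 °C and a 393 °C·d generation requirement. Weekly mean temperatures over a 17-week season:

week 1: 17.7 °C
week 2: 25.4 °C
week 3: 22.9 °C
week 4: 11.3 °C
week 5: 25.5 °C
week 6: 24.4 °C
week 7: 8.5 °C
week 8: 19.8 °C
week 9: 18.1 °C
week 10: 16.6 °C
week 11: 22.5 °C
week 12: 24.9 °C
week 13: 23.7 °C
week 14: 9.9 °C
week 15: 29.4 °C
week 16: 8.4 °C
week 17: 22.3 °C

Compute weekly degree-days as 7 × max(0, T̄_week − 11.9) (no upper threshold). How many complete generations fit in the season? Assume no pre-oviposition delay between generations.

Weekly DD (7 × max(0, T̄ − 11.9)): 40.6, 94.5, 77.0, 0.0, 95.2, 87.5, 0.0, 55.3, 43.4, 32.9, 74.2, 91.0, 82.6, 0.0, 122.5, 0.0, 72.8.
Season total = 969.5 DD.
Complete generations = ⌊969.5 / 393⌋ = 2.

2 generations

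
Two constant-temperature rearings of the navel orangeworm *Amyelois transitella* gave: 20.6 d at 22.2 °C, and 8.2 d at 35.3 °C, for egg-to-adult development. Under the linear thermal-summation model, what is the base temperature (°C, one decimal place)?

13.5 °C

Under the model K = D·(T − T_b), so D₁·(T₁ − T_b) = D₂·(T₂ − T_b).
20.6·(22.2 − T_b) = 8.2·(35.3 − T_b)
T_b = (20.6·22.2 − 8.2·35.3) / (20.6 − 8.2) = 167.86 / 12.4 = 13.537 °C ≈ 13.5 °C.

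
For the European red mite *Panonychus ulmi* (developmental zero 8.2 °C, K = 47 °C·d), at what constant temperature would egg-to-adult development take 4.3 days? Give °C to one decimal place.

19.1 °C

Required daily accumulation = 47 / 4.3 = 10.930 DD/day.
T = T_base + 10.930 = 8.2 + 10.930 = 19.130 ≈ 19.1 °C.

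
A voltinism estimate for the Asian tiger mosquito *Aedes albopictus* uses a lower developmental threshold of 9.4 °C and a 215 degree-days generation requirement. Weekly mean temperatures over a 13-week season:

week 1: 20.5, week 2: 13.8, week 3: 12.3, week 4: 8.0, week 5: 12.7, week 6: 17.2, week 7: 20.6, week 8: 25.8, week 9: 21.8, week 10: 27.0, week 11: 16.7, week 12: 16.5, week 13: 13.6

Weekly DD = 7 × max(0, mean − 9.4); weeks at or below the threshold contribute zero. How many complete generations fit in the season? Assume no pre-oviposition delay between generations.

3 generations

Weekly DD (7 × max(0, T̄ − 9.4)): 77.7, 30.8, 20.3, 0.0, 23.1, 54.6, 78.4, 114.8, 86.8, 123.2, 51.1, 49.7, 29.4.
Season total = 739.9 DD.
Complete generations = ⌊739.9 / 215⌋ = 3.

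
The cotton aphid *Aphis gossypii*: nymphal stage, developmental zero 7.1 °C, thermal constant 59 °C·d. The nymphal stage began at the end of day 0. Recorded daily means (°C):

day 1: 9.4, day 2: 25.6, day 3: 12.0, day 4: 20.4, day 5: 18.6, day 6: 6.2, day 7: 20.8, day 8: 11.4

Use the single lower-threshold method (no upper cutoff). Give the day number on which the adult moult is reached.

Daily DD above 7.1 °C: 2.3, 18.5, 4.9, 13.3, 11.5, 0.0, 13.7, 4.3.
Cumulative: 2.3, 20.8, 25.7, 39.0, 50.5, 50.5, 64.2, 68.5.
The total first reaches 59 DD on day 7.

day 7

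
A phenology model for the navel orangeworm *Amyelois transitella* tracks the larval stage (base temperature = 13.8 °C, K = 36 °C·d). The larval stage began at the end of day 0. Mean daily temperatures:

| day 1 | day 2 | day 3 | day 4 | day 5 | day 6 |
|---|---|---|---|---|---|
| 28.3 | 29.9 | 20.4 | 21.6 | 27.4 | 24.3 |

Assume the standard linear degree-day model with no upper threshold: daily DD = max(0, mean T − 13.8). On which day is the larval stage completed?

Daily DD above 13.8 °C: 14.5, 16.1, 6.6, 7.8, 13.6, 10.5.
Cumulative: 14.5, 30.6, 37.2, 45.0, 58.6, 69.1.
The total first reaches 36 DD on day 3.

day 3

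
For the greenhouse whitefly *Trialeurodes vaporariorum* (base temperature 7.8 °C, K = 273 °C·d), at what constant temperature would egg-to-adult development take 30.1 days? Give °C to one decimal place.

Required daily accumulation = 273 / 30.1 = 9.070 DD/day.
T = T_base + 9.070 = 7.8 + 9.070 = 16.870 ≈ 16.9 °C.

16.9 °C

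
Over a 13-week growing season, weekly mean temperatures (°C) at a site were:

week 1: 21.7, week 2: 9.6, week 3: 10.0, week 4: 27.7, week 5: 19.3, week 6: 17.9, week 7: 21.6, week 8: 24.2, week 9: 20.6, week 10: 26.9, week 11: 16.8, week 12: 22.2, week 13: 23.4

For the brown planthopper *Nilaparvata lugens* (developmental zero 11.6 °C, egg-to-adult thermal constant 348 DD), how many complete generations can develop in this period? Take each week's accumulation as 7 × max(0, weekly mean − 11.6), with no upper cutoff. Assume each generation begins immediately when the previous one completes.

2 generations

Weekly DD (7 × max(0, T̄ − 11.6)): 70.7, 0.0, 0.0, 112.7, 53.9, 44.1, 70.0, 88.2, 63.0, 107.1, 36.4, 74.2, 82.6.
Season total = 802.9 DD.
Complete generations = ⌊802.9 / 348⌋ = 2.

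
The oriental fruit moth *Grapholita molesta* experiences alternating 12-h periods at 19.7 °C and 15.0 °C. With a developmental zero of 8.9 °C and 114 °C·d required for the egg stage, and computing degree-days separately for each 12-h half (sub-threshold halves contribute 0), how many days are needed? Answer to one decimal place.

13.5 days

Day half: max(0, 19.7 − 8.9) × 0.5 = 10.8 × 0.5 = 5.40 DD.
Night half: max(0, 15.0 − 8.9) × 0.5 = 6.1 × 0.5 = 3.05 DD.
Per 24 h: 8.45 DD/day.
Duration = 114 / 8.45 = 13.491 ≈ 13.5 days.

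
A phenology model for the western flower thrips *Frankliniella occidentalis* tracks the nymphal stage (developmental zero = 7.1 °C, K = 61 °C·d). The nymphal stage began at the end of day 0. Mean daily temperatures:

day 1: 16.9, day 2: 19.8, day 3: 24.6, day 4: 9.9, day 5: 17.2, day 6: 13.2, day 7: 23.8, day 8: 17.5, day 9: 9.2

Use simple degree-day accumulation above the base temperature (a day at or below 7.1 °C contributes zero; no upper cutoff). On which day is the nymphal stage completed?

day 7

Daily DD above 7.1 °C: 9.8, 12.7, 17.5, 2.8, 10.1, 6.1, 16.7, 10.4, 2.1.
Cumulative: 9.8, 22.5, 40.0, 42.8, 52.9, 59.0, 75.7, 86.1, 88.2.
The total first reaches 61 DD on day 7.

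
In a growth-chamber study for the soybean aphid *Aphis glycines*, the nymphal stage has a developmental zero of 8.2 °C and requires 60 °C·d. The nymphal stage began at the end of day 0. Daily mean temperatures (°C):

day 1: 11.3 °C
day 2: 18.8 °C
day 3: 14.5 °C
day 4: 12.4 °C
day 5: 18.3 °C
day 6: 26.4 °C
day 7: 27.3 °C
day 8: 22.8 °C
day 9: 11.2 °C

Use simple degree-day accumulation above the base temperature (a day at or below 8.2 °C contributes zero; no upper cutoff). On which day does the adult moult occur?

day 7

Daily DD above 8.2 °C: 3.1, 10.6, 6.3, 4.2, 10.1, 18.2, 19.1, 14.6, 3.0.
Cumulative: 3.1, 13.7, 20.0, 24.2, 34.3, 52.5, 71.6, 86.2, 89.2.
The total first reaches 60 DD on day 7.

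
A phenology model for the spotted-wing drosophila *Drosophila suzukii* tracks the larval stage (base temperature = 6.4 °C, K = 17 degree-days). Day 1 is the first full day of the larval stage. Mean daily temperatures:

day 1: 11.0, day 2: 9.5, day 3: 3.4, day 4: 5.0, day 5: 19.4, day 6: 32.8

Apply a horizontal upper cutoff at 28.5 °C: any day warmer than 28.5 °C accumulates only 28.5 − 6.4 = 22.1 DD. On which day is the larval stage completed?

Daily DD above 6.4 °C (capped at 22.1): 4.6, 3.1, 0.0, 0.0, 13.0, 22.1.
Cumulative: 4.6, 7.7, 7.7, 7.7, 20.7, 42.8.
The total first reaches 17 DD on day 5.

day 5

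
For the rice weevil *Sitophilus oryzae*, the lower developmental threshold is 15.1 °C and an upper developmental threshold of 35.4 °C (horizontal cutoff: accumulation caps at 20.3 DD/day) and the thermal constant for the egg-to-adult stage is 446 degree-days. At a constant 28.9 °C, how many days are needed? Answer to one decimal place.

32.3 days

Daily accumulation = 28.9 − 15.1 = 13.8 DD/day.
Duration = 446 / 13.8 = 32.319 ≈ 32.3 days.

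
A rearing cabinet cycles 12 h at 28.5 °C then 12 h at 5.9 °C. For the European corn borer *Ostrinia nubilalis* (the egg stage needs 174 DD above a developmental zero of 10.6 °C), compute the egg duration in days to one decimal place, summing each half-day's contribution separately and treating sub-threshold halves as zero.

Day half: max(0, 28.5 − 10.6) × 0.5 = 17.9 × 0.5 = 8.95 DD.
Night half: max(0, 5.9 − 10.6) × 0.5 = 0.0 × 0.5 = 0.00 DD.
Per 24 h: 8.95 DD/day.
Duration = 174 / 8.95 = 19.441 ≈ 19.4 days.

19.4 days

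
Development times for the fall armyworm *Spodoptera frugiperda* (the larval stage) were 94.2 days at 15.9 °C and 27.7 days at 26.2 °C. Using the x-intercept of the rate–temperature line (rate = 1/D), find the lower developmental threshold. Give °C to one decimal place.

11.6 °C

Under the model K = D·(T − T_b), so D₁·(T₁ − T_b) = D₂·(T₂ − T_b).
94.2·(15.9 − T_b) = 27.7·(26.2 − T_b)
T_b = (94.2·15.9 − 27.7·26.2) / (94.2 − 27.7) = 772.04 / 66.5 = 11.610 °C ≈ 11.6 °C.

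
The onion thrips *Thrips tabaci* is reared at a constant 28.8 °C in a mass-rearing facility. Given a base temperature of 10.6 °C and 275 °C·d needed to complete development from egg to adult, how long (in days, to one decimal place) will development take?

15.1 days

Daily accumulation = 28.8 − 10.6 = 18.2 DD/day.
Duration = 275 / 18.2 = 15.110 ≈ 15.1 days.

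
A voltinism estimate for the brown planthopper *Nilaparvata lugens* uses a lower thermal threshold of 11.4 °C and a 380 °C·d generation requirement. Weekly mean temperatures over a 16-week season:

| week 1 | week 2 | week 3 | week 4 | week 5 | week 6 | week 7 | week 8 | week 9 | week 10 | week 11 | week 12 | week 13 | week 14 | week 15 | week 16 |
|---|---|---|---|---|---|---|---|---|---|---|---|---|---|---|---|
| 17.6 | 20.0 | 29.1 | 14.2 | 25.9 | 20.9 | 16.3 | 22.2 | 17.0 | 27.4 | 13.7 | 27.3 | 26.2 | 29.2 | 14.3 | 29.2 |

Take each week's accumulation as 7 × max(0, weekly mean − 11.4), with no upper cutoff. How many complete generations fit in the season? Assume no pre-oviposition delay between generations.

Weekly DD (7 × max(0, T̄ − 11.4)): 43.4, 60.2, 123.9, 19.6, 101.5, 66.5, 34.3, 75.6, 39.2, 112.0, 16.1, 111.3, 103.6, 124.6, 20.3, 124.6.
Season total = 1176.7 DD.
Complete generations = ⌊1176.7 / 380⌋ = 3.

3 generations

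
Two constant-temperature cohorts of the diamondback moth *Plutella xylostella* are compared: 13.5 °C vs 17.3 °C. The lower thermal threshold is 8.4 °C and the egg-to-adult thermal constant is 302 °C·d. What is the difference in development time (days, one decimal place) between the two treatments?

25.3 days

At 13.5 °C: 302 / (13.5 − 8.4) = 302 / 5.1 = 59.216 d.
At 17.3 °C: 302 / (17.3 − 8.4) = 302 / 8.9 = 33.933 d.
Difference = |59.216 − 33.933| = 25.283 ≈ 25.3 days.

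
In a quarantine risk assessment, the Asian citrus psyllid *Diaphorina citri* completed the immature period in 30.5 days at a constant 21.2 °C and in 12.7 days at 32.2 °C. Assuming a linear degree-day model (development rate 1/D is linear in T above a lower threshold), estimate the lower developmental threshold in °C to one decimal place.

Equal thermal constants: D₁(T₁ − T_b) = D₂(T₂ − T_b).
30.5·(21.2 − T_b) = 12.7·(32.2 − T_b)
T_b = (30.5·21.2 − 12.7·32.2) / (30.5 − 12.7) = 237.66 / 17.8 = 13.352 °C ≈ 13.4 °C.

13.4 °C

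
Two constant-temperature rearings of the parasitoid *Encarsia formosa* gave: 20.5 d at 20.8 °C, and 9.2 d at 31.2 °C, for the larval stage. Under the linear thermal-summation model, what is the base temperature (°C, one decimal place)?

Linear rate model ⇒ the product D·(T − T_b) is constant across temperatures.
20.5·(20.8 − T_b) = 9.2·(31.2 − T_b)
T_b = (20.5·20.8 − 9.2·31.2) / (20.5 − 9.2) = 139.36 / 11.3 = 12.333 °C ≈ 12.3 °C.

12.3 °C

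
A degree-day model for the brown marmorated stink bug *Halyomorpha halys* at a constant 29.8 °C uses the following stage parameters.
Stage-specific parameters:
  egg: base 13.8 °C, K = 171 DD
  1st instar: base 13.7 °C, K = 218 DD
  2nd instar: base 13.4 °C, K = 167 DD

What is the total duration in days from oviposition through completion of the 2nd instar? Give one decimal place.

34.4 days

egg: 171 / (29.8 − 13.8) = 171 / 16.0 = 10.688 d.
1st instar: 218 / (29.8 − 13.7) = 218 / 16.1 = 13.540 d.
2nd instar: 167 / (29.8 − 13.4) = 167 / 16.4 = 10.183 d.
Sum = 34.411 ≈ 34.4 days.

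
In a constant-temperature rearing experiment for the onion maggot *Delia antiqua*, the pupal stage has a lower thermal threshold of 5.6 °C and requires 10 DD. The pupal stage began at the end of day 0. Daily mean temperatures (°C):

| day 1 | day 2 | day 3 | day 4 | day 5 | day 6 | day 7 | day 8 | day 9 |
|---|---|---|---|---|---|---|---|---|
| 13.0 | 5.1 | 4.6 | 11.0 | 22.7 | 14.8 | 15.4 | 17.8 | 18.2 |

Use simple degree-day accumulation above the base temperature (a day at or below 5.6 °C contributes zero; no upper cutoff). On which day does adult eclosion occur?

Daily DD above 5.6 °C: 7.4, 0.0, 0.0, 5.4, 17.1, 9.2, 9.8, 12.2, 12.6.
Cumulative: 7.4, 7.4, 7.4, 12.8, 29.9, 39.1, 48.9, 61.1, 73.7.
The total first reaches 10 DD on day 4.

day 4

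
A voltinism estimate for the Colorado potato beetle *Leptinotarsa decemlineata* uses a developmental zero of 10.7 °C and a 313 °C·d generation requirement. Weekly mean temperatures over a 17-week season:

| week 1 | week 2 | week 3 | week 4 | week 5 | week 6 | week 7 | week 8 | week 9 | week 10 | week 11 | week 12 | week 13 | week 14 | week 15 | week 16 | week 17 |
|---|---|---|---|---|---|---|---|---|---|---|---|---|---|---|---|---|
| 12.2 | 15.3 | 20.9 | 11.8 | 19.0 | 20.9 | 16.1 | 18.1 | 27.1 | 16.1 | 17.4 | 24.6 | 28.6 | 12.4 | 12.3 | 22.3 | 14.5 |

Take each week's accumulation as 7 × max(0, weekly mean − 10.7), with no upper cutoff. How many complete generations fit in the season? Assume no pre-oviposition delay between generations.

Weekly DD (7 × max(0, T̄ − 10.7)): 10.5, 32.2, 71.4, 7.7, 58.1, 71.4, 37.8, 51.8, 114.8, 37.8, 46.9, 97.3, 125.3, 11.9, 11.2, 81.2, 26.6.
Season total = 893.9 DD.
Complete generations = ⌊893.9 / 313⌋ = 2.

2 generations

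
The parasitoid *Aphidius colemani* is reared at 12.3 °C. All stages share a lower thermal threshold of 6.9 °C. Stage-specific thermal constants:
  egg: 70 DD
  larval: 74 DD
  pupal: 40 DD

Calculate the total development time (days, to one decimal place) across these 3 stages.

34.1 days

Daily accumulation at 12.3 °C = 12.3 − 6.9 = 5.4 DD/day.
Total K = 70 + 74 + 40 = 184 DD.
Total duration = 184 / 5.4 = 34.074 ≈ 34.1 days.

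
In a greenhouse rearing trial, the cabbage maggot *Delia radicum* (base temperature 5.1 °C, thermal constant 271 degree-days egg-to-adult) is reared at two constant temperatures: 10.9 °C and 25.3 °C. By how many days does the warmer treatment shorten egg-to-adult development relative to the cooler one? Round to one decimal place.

33.3 days

At 10.9 °C: 271 / (10.9 − 5.1) = 271 / 5.8 = 46.724 d.
At 25.3 °C: 271 / (25.3 − 5.1) = 271 / 20.2 = 13.416 d.
Difference = |46.724 − 13.416| = 33.308 ≈ 33.3 days.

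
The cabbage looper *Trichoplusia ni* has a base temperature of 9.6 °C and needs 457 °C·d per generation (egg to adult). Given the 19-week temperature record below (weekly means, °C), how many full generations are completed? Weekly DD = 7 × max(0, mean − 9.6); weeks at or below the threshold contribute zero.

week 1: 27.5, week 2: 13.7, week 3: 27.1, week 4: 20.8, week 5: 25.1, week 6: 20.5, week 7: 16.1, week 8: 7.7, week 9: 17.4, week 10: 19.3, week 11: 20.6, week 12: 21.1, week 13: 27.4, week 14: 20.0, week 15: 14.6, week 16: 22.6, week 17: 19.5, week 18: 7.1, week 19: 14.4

2 generations

Weekly DD (7 × max(0, T̄ − 9.6)): 125.3, 28.7, 122.5, 78.4, 108.5, 76.3, 45.5, 0.0, 54.6, 67.9, 77.0, 80.5, 124.6, 72.8, 35.0, 91.0, 69.3, 0.0, 33.6.
Season total = 1291.5 DD.
Complete generations = ⌊1291.5 / 457⌋ = 2.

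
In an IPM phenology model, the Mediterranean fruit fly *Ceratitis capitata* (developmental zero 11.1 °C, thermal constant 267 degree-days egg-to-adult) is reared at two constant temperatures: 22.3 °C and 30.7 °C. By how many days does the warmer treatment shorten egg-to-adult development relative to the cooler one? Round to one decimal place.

At 22.3 °C: 267 / (22.3 − 11.1) = 267 / 11.2 = 23.839 d.
At 30.7 °C: 267 / (30.7 − 11.1) = 267 / 19.6 = 13.622 d.
Difference = |23.839 − 13.622| = 10.217 ≈ 10.2 days.

10.2 days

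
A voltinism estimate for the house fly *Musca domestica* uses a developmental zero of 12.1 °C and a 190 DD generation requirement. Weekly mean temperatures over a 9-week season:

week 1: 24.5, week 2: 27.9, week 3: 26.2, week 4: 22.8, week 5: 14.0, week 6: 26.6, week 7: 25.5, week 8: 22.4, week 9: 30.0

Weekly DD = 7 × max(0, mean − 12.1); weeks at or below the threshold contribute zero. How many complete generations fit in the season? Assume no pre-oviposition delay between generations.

Weekly DD (7 × max(0, T̄ − 12.1)): 86.8, 110.6, 98.7, 74.9, 13.3, 101.5, 93.8, 72.1, 125.3.
Season total = 777.0 DD.
Complete generations = ⌊777.0 / 190⌋ = 4.

4 generations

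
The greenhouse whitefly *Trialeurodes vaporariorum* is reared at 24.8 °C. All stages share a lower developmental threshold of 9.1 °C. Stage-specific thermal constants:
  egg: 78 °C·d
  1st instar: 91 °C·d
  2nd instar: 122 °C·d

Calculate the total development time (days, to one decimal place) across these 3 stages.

Daily accumulation at 24.8 °C = 24.8 − 9.1 = 15.7 DD/day.
Total K = 78 + 91 + 122 = 291 DD.
Total duration = 291 / 15.7 = 18.535 ≈ 18.5 days.

18.5 days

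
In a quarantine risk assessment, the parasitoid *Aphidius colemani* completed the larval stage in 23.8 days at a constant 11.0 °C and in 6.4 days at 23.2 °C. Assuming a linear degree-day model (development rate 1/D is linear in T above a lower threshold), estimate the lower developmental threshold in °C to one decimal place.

Equal thermal constants: D₁(T₁ − T_b) = D₂(T₂ − T_b).
23.8·(11.0 − T_b) = 6.4·(23.2 − T_b)
T_b = (23.8·11.0 − 6.4·23.2) / (23.8 − 6.4) = 113.32 / 17.4 = 6.513 °C ≈ 6.5 °C.

6.5 °C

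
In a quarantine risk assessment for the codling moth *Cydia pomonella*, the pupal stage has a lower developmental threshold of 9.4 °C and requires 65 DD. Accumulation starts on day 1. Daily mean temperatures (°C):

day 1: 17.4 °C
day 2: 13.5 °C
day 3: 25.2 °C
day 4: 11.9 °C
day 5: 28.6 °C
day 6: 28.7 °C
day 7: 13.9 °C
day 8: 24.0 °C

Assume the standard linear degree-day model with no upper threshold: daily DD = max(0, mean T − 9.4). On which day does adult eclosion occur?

day 6

Daily DD above 9.4 °C: 8.0, 4.1, 15.8, 2.5, 19.2, 19.3, 4.5, 14.6.
Cumulative: 8.0, 12.1, 27.9, 30.4, 49.6, 68.9, 73.4, 88.0.
The total first reaches 65 DD on day 6.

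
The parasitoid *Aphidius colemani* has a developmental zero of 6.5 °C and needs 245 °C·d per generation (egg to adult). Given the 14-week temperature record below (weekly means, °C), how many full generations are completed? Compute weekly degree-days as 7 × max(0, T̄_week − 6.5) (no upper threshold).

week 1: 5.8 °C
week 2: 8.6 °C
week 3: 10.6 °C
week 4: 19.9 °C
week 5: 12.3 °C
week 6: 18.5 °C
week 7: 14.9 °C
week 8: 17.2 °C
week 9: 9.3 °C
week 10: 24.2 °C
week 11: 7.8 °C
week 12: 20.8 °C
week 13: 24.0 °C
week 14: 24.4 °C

3 generations

Weekly DD (7 × max(0, T̄ − 6.5)): 0.0, 14.7, 28.7, 93.8, 40.6, 84.0, 58.8, 74.9, 19.6, 123.9, 9.1, 100.1, 122.5, 125.3.
Season total = 896.0 DD.
Complete generations = ⌊896.0 / 245⌋ = 3.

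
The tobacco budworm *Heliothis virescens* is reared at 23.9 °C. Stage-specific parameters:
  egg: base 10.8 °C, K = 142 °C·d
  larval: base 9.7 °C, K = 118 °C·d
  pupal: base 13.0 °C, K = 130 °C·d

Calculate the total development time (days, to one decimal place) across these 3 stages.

31.1 days

egg: 142 / (23.9 − 10.8) = 142 / 13.1 = 10.840 d.
larval: 118 / (23.9 − 9.7) = 118 / 14.2 = 8.310 d.
pupal: 130 / (23.9 − 13.0) = 130 / 10.9 = 11.927 d.
Sum = 31.076 ≈ 31.1 days.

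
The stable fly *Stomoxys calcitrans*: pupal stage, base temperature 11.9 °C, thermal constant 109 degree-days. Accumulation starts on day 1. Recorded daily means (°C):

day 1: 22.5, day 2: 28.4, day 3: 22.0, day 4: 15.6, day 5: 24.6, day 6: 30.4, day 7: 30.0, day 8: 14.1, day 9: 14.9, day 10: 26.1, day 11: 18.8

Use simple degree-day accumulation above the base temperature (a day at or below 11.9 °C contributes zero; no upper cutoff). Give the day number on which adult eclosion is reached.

day 10

Daily DD above 11.9 °C: 10.6, 16.5, 10.1, 3.7, 12.7, 18.5, 18.1, 2.2, 3.0, 14.2, 6.9.
Cumulative: 10.6, 27.1, 37.2, 40.9, 53.6, 72.1, 90.2, 92.4, 95.4, 109.6, 116.5.
The total first reaches 109 DD on day 10.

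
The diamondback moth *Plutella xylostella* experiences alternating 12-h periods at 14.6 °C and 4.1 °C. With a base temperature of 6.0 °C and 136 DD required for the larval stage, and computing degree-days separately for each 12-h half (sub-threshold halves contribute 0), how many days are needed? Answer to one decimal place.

31.6 days

Day half: max(0, 14.6 − 6.0) × 0.5 = 8.6 × 0.5 = 4.30 DD.
Night half: max(0, 4.1 − 6.0) × 0.5 = 0.0 × 0.5 = 0.00 DD.
Per 24 h: 4.30 DD/day.
Duration = 136 / 4.30 = 31.628 ≈ 31.6 days.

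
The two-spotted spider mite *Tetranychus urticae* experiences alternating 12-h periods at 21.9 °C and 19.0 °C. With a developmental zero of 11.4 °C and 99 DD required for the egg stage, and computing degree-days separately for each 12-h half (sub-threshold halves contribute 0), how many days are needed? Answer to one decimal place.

10.9 days

Day half: max(0, 21.9 − 11.4) × 0.5 = 10.5 × 0.5 = 5.25 DD.
Night half: max(0, 19.0 − 11.4) × 0.5 = 7.6 × 0.5 = 3.80 DD.
Per 24 h: 9.05 DD/day.
Duration = 99 / 9.05 = 10.939 ≈ 10.9 days.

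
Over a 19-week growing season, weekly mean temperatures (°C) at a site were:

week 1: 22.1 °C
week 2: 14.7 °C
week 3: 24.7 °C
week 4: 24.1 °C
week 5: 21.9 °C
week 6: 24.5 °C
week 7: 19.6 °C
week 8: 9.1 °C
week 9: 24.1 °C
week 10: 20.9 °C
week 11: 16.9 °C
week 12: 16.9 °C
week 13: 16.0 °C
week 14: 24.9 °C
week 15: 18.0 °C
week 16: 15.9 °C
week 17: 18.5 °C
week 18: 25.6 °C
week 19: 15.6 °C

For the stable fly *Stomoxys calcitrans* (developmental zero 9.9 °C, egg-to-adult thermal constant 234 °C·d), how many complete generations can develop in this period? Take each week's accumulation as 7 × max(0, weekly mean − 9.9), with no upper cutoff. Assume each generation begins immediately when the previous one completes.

5 generations

Weekly DD (7 × max(0, T̄ − 9.9)): 85.4, 33.6, 103.6, 99.4, 84.0, 102.2, 67.9, 0.0, 99.4, 77.0, 49.0, 49.0, 42.7, 105.0, 56.7, 42.0, 60.2, 109.9, 39.9.
Season total = 1306.9 DD.
Complete generations = ⌊1306.9 / 234⌋ = 5.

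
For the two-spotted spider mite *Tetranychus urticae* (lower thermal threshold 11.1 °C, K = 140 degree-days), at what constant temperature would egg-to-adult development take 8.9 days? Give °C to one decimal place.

26.8 °C

Required daily accumulation = 140 / 8.9 = 15.730 DD/day.
T = T_base + 15.730 = 11.1 + 15.730 = 26.830 ≈ 26.8 °C.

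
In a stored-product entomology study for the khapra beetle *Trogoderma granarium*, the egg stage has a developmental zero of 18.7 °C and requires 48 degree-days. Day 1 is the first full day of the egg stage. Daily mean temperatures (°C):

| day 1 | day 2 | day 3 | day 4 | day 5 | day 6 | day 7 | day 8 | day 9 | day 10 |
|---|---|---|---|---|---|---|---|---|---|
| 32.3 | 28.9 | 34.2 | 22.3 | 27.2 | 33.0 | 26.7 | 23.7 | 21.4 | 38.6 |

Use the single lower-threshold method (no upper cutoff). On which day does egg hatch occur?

Daily DD above 18.7 °C: 13.6, 10.2, 15.5, 3.6, 8.5, 14.3, 8.0, 5.0, 2.7, 19.9.
Cumulative: 13.6, 23.8, 39.3, 42.9, 51.4, 65.7, 73.7, 78.7, 81.4, 101.3.
The total first reaches 48 DD on day 5.

day 5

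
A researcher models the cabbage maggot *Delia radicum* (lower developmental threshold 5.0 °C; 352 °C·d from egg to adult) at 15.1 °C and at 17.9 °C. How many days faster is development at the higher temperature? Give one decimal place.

At 15.1 °C: 352 / (15.1 − 5.0) = 352 / 10.1 = 34.851 d.
At 17.9 °C: 352 / (17.9 − 5.0) = 352 / 12.9 = 27.287 d.
Difference = |34.851 − 27.287| = 7.565 ≈ 7.6 days.

7.6 days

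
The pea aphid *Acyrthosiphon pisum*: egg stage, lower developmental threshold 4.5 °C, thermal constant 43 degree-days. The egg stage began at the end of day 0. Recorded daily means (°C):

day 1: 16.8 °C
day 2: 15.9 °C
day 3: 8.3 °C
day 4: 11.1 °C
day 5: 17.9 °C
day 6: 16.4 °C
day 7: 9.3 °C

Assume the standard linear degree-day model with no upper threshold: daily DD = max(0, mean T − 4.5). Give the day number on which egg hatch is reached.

day 5

Daily DD above 4.5 °C: 12.3, 11.4, 3.8, 6.6, 13.4, 11.9, 4.8.
Cumulative: 12.3, 23.7, 27.5, 34.1, 47.5, 59.4, 64.2.
The total first reaches 43 DD on day 5.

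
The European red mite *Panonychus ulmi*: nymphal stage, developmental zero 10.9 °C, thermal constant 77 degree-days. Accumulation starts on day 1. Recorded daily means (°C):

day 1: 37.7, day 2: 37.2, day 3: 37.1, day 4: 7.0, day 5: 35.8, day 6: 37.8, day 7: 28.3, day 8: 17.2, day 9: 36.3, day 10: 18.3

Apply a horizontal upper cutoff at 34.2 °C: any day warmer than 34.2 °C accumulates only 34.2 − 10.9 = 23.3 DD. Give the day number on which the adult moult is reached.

Daily DD above 10.9 °C (capped at 23.3): 23.3, 23.3, 23.3, 0.0, 23.3, 23.3, 17.4, 6.3, 23.3, 7.4.
Cumulative: 23.3, 46.6, 69.9, 69.9, 93.2, 116.5, 133.9, 140.2, 163.5, 170.9.
The total first reaches 77 DD on day 5.

day 5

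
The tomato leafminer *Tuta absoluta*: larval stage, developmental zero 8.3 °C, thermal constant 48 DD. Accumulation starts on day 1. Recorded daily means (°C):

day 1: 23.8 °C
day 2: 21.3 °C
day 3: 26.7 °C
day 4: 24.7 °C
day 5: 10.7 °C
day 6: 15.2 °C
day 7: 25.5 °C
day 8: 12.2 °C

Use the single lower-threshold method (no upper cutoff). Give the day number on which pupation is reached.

Daily DD above 8.3 °C: 15.5, 13.0, 18.4, 16.4, 2.4, 6.9, 17.2, 3.9.
Cumulative: 15.5, 28.5, 46.9, 63.3, 65.7, 72.6, 89.8, 93.7.
The total first reaches 48 DD on day 4.

day 4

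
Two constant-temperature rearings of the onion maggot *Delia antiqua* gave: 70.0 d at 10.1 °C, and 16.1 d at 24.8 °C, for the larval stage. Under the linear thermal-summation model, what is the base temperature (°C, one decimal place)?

5.7 °C

Linear rate model ⇒ the product D·(T − T_b) is constant across temperatures.
70.0·(10.1 − T_b) = 16.1·(24.8 − T_b)
T_b = (70.0·10.1 − 16.1·24.8) / (70.0 − 16.1) = 307.72 / 53.9 = 5.709 °C ≈ 5.7 °C.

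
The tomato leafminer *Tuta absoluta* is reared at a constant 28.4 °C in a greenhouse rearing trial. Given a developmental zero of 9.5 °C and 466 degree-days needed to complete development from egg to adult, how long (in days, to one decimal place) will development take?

Daily accumulation = 28.4 − 9.5 = 18.9 DD/day.
Duration = 466 / 18.9 = 24.656 ≈ 24.7 days.

24.7 days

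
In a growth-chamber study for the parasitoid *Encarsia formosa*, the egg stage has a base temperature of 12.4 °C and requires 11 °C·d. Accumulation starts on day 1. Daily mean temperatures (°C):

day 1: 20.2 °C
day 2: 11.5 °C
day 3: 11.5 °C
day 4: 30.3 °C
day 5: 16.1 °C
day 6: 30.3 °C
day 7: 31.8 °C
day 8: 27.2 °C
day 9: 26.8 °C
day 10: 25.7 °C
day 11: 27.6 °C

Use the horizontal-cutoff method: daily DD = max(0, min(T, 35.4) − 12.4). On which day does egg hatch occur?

day 4

Daily DD above 12.4 °C (capped at 23.0): 7.8, 0.0, 0.0, 17.9, 3.7, 17.9, 19.4, 14.8, 14.4, 13.3, 15.2.
Cumulative: 7.8, 7.8, 7.8, 25.7, 29.4, 47.3, 66.7, 81.5, 95.9, 109.2, 124.4.
The total first reaches 11 DD on day 4.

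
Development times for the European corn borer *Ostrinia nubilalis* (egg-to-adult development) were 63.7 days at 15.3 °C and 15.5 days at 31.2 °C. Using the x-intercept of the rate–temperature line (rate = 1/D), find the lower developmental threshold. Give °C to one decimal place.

Equal thermal constants: D₁(T₁ − T_b) = D₂(T₂ − T_b).
63.7·(15.3 − T_b) = 15.5·(31.2 − T_b)
T_b = (63.7·15.3 − 15.5·31.2) / (63.7 − 15.5) = 491.01 / 48.2 = 10.187 °C ≈ 10.2 °C.

10.2 °C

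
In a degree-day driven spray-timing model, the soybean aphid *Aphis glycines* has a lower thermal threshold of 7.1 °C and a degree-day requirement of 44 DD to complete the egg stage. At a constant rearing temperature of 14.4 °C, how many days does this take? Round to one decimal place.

6.0 days

Daily accumulation = 14.4 − 7.1 = 7.3 DD/day.
Duration = 44 / 7.3 = 6.027 ≈ 6.0 days.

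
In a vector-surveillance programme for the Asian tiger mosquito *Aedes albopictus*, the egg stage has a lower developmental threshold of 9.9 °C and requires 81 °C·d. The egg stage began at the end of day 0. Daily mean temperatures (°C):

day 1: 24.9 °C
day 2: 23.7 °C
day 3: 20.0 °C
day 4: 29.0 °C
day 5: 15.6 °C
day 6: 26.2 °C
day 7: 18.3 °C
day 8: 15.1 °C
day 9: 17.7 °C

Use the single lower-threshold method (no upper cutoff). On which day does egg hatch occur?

day 7

Daily DD above 9.9 °C: 15.0, 13.8, 10.1, 19.1, 5.7, 16.3, 8.4, 5.2, 7.8.
Cumulative: 15.0, 28.8, 38.9, 58.0, 63.7, 80.0, 88.4, 93.6, 101.4.
The total first reaches 81 DD on day 7.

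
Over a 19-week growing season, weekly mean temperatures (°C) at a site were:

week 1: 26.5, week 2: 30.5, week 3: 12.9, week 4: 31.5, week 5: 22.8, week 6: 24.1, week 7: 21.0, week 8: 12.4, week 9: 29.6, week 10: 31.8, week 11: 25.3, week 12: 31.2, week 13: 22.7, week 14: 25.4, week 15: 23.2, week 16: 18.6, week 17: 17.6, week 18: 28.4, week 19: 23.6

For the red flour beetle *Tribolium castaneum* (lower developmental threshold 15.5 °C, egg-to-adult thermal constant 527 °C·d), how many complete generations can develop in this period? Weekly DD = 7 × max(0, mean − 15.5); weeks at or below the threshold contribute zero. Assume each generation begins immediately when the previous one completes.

Weekly DD (7 × max(0, T̄ − 15.5)): 77.0, 105.0, 0.0, 112.0, 51.1, 60.2, 38.5, 0.0, 98.7, 114.1, 68.6, 109.9, 50.4, 69.3, 53.9, 21.7, 14.7, 90.3, 56.7.
Season total = 1192.1 DD.
Complete generations = ⌊1192.1 / 527⌋ = 2.

2 generations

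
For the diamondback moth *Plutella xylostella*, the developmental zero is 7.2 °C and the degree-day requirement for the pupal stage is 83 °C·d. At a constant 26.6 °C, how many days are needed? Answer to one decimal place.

4.3 days

Daily accumulation = 26.6 − 7.2 = 19.4 DD/day.
Duration = 83 / 19.4 = 4.278 ≈ 4.3 days.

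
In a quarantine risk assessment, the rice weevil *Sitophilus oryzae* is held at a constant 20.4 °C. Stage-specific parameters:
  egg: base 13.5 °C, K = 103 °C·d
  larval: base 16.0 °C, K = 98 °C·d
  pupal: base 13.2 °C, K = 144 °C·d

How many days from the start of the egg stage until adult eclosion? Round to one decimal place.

egg: 103 / (20.4 − 13.5) = 103 / 6.9 = 14.928 d.
larval: 98 / (20.4 − 16.0) = 98 / 4.4 = 22.273 d.
pupal: 144 / (20.4 − 13.2) = 144 / 7.2 = 20.000 d.
Sum = 57.200 ≈ 57.2 days.

57.2 days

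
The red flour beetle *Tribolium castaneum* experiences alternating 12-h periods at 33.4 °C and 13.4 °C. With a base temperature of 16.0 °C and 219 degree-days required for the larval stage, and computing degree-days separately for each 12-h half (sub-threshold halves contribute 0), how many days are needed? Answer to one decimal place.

25.2 days

Day half: max(0, 33.4 − 16.0) × 0.5 = 17.4 × 0.5 = 8.70 DD.
Night half: max(0, 13.4 − 16.0) × 0.5 = 0.0 × 0.5 = 0.00 DD.
Per 24 h: 8.70 DD/day.
Duration = 219 / 8.70 = 25.172 ≈ 25.2 days.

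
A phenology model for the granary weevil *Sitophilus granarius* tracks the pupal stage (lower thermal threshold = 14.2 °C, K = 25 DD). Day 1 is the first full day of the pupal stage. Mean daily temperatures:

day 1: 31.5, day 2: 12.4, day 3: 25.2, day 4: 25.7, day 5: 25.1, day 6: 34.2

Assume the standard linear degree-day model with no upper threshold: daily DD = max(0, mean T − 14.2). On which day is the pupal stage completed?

Daily DD above 14.2 °C: 17.3, 0.0, 11.0, 11.5, 10.9, 20.0.
Cumulative: 17.3, 17.3, 28.3, 39.8, 50.7, 70.7.
The total first reaches 25 DD on day 3.

day 3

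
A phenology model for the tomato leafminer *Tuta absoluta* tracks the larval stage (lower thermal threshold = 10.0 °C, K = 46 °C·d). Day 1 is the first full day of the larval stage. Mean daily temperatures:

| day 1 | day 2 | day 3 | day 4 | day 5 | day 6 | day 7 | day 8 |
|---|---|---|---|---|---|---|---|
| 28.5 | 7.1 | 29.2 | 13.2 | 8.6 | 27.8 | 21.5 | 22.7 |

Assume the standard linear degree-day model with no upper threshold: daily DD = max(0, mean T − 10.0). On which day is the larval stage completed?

day 6

Daily DD above 10.0 °C: 18.5, 0.0, 19.2, 3.2, 0.0, 17.8, 11.5, 12.7.
Cumulative: 18.5, 18.5, 37.7, 40.9, 40.9, 58.7, 70.2, 82.9.
The total first reaches 46 DD on day 6.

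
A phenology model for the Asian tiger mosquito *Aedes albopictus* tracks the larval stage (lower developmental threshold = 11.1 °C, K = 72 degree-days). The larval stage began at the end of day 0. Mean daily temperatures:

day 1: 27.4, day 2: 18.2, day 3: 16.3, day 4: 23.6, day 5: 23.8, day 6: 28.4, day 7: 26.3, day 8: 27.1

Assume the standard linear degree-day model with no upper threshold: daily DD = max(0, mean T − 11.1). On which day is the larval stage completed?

day 7

Daily DD above 11.1 °C: 16.3, 7.1, 5.2, 12.5, 12.7, 17.3, 15.2, 16.0.
Cumulative: 16.3, 23.4, 28.6, 41.1, 53.8, 71.1, 86.3, 102.3.
The total first reaches 72 DD on day 7.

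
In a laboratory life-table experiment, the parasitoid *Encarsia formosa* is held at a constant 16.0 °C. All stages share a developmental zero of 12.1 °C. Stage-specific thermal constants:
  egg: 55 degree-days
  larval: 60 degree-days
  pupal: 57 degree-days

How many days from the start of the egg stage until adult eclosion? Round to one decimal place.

Daily accumulation at 16.0 °C = 16.0 − 12.1 = 3.9 DD/day.
Total K = 55 + 60 + 57 = 172 DD.
Total duration = 172 / 3.9 = 44.103 ≈ 44.1 days.

44.1 days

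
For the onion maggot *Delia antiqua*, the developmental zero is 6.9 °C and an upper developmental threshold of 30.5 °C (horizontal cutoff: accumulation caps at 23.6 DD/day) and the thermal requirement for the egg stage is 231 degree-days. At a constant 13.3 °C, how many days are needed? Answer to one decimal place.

36.1 days

Daily accumulation = 13.3 − 6.9 = 6.4 DD/day.
Duration = 231 / 6.4 = 36.094 ≈ 36.1 days.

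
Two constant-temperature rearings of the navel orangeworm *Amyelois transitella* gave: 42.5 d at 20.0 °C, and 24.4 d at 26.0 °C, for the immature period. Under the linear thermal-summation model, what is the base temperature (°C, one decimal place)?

Linear rate model ⇒ the product D·(T − T_b) is constant across temperatures.
42.5·(20.0 − T_b) = 24.4·(26.0 − T_b)
T_b = (42.5·20.0 − 24.4·26.0) / (42.5 − 24.4) = 215.60 / 18.1 = 11.912 °C ≈ 11.9 °C.

11.9 °C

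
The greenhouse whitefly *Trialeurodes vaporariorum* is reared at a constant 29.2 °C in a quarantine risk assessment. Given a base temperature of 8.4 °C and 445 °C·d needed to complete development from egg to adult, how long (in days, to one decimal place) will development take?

21.4 days

Daily accumulation = 29.2 − 8.4 = 20.8 DD/day.
Duration = 445 / 20.8 = 21.394 ≈ 21.4 days.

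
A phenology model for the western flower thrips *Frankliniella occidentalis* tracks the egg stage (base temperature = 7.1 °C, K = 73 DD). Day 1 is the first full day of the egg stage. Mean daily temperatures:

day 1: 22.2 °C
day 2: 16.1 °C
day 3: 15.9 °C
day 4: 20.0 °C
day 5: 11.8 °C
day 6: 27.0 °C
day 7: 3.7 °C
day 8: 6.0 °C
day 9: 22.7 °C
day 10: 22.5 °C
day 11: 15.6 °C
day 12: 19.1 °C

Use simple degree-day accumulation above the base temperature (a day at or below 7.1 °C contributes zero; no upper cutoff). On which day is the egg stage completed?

Daily DD above 7.1 °C: 15.1, 9.0, 8.8, 12.9, 4.7, 19.9, 0.0, 0.0, 15.6, 15.4, 8.5, 12.0.
Cumulative: 15.1, 24.1, 32.9, 45.8, 50.5, 70.4, 70.4, 70.4, 86.0, 101.4, 109.9, 121.9.
The total first reaches 73 DD on day 9.

day 9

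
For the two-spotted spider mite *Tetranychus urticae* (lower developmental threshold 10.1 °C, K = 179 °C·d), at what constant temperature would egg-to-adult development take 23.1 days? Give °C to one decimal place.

17.8 °C

Required daily accumulation = 179 / 23.1 = 7.749 DD/day.
T = T_base + 7.749 = 10.1 + 7.749 = 17.849 ≈ 17.8 °C.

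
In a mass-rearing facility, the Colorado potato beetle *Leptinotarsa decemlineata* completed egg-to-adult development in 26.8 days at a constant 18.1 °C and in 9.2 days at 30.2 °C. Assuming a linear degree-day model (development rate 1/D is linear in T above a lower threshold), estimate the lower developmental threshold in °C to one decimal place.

11.8 °C

Under the model K = D·(T − T_b), so D₁·(T₁ − T_b) = D₂·(T₂ − T_b).
26.8·(18.1 − T_b) = 9.2·(30.2 − T_b)
T_b = (26.8·18.1 − 9.2·30.2) / (26.8 − 9.2) = 207.24 / 17.6 = 11.775 °C ≈ 11.8 °C.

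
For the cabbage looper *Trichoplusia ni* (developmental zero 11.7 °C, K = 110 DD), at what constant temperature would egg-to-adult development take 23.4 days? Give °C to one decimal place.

16.4 °C

Required daily accumulation = 110 / 23.4 = 4.701 DD/day.
T = T_base + 4.701 = 11.7 + 4.701 = 16.401 ≈ 16.4 °C.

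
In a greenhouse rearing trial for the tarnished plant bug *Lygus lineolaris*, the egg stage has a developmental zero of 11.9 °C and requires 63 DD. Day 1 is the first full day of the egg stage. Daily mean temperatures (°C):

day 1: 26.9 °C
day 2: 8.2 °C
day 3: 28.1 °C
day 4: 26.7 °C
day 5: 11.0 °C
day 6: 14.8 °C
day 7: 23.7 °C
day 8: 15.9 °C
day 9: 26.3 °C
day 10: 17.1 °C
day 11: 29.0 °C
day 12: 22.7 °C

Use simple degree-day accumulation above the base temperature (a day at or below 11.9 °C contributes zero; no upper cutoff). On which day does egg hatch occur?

day 8

Daily DD above 11.9 °C: 15.0, 0.0, 16.2, 14.8, 0.0, 2.9, 11.8, 4.0, 14.4, 5.2, 17.1, 10.8.
Cumulative: 15.0, 15.0, 31.2, 46.0, 46.0, 48.9, 60.7, 64.7, 79.1, 84.3, 101.4, 112.2.
The total first reaches 63 DD on day 8.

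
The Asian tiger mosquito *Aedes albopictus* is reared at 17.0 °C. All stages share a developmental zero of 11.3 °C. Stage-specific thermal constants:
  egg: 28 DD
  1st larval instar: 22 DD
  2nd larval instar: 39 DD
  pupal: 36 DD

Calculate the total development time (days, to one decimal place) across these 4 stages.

Daily accumulation at 17.0 °C = 17.0 − 11.3 = 5.7 DD/day.
Total K = 28 + 22 + 39 + 36 = 125 DD.
Total duration = 125 / 5.7 = 21.930 ≈ 21.9 days.

21.9 days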